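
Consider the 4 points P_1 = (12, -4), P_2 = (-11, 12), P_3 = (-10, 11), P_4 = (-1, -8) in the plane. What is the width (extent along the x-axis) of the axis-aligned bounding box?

23

max x = 12, min x = -11, so width = 23.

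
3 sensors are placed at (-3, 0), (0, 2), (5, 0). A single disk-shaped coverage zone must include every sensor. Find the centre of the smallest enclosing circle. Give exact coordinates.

Call the three points A, B, C in the order given.
Side lengths²: AB² = 13, AC² = 64, BC² = 29.
Since AC² = 64 ≥ 29 + 13 = 42, the angle opposite AC is not acute, so the smallest enclosing circle has AC as diameter.
Centre = midpoint of AC = (1, 0), r² = 64/4 = 16.
Centre = (1, 0).

(1, 0)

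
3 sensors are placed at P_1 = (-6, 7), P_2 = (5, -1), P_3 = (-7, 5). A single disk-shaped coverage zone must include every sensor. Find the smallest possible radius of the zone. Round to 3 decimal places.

6.801

Side lengths²: P_1P_2² = 185, P_1P_3² = 5, P_2P_3² = 180.
Since P_1P_2² = 185 ≥ 180 + 5 = 185, the angle opposite P_1P_2 is not acute, so the smallest enclosing circle has P_1P_2 as diameter.
Centre = midpoint of P_1P_2 = (-0.5, 3), r² = 185/4 = 46.25.
r = √(46.25) ≈ 6.801.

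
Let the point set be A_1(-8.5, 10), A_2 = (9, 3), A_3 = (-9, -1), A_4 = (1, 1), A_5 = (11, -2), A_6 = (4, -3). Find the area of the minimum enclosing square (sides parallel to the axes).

The bounding box has width 20 and height 13.
An axis-aligned square enclosing the set must have side ≥ max(width, height).
So the minimum side is max(20, 13) = 20.
Area = 20² = 400.

400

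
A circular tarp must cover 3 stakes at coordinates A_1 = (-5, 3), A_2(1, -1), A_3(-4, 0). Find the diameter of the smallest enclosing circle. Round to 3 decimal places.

7.211

Side lengths²: A_1A_2² = 52, A_1A_3² = 10, A_2A_3² = 26.
Since A_1A_2² = 52 ≥ 26 + 10 = 36, the angle opposite A_1A_2 is not acute, so the smallest enclosing circle has A_1A_2 as diameter.
Centre = midpoint of A_1A_2 = (-2, 1), r² = 52/4 = 13.
Diameter = 2r = 2√13 ≈ 7.211.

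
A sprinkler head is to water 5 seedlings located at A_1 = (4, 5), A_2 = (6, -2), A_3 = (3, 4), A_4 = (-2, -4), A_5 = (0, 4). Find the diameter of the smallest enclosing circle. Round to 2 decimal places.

A smallest enclosing disk is always determined by at most three of the input points on its boundary.
The minimum enclosing circle is determined by three boundary points: A_1, A_2, A_4.
Their circumcentre is (1.15, 0.4) with r² = 29.2825.
The farthest remaining point A_3 is at distance² 16.3825 ≤ 29.2825.
Diameter = 2r = 2√(29.2825) ≈ 10.82.

10.82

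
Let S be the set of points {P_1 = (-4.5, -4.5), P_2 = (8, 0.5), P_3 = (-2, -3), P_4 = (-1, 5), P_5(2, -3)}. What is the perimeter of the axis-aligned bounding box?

Width = max x − min x = 8 − (-4.5) = 12.5.
Height = max y − min y = 5 − (-4.5) = 9.5.
Perimeter = 2(12.5 + 9.5) = 44.

44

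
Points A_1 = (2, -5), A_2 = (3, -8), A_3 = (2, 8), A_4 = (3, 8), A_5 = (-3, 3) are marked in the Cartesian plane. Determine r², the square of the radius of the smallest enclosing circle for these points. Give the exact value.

64.25

A smallest enclosing disk is always determined by at most three of the input points on its boundary.
The farthest pair is A_2–A_3 with squared distance 257. The circle on this segment as diameter has centre (2.5, 0) and r² = 257/4 = 64.25.
Check A_1: distance² to centre = 25.25 ≤ 64.25, so it lies inside.
All remaining points lie in this disk, and no smaller disk contains both endpoints, so this is the minimum enclosing circle.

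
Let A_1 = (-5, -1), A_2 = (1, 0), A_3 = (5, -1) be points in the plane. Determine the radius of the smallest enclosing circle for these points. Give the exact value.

Side lengths²: A_1A_2² = 37, A_1A_3² = 100, A_2A_3² = 17.
Since A_1A_3² = 100 ≥ 37 + 17 = 54, the angle opposite A_1A_3 is not acute, so the smallest enclosing circle has A_1A_3 as diameter.
Centre = midpoint of A_1A_3 = (0, -1), r² = 100/4 = 25.
r = √25 = 5.

5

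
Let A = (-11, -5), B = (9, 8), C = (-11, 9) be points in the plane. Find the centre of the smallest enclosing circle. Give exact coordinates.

(-1.325, 2)

Side lengths²: AB² = 569, AC² = 196, BC² = 401.
Since AB² = 569 < 401 + 196 = 597, the triangle is acute, so the smallest enclosing circle is the circumcircle.
Circumcentre = (-1.325, 2), r² = 142.605625.
Centre = (-1.325, 2).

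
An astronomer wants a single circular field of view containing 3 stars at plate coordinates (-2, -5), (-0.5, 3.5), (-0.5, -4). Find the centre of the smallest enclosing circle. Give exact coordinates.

(-1.25, -0.75)

Call the three points A, B, C in the order given.
Side lengths²: AB² = 74.5, AC² = 3.25, BC² = 56.25.
Since AB² = 74.5 ≥ 56.25 + 3.25 = 59.5, the angle opposite AB is not acute, so the smallest enclosing circle has AB as diameter.
Centre = midpoint of AB = (-1.25, -0.75), r² = 74.5/4 = 18.625.
Centre = (-1.25, -0.75).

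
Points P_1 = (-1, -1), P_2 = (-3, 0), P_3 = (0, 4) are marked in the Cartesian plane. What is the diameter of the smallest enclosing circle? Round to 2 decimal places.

5.18

Side lengths²: P_1P_2² = 5, P_1P_3² = 26, P_2P_3² = 25.
Since P_1P_3² = 26 < 25 + 5 = 30, the triangle is acute, so the smallest enclosing circle is the circumcircle.
Circumcentre = (-21/22, 35/22), r² = 1625/242.
Diameter = 2r = 2√(1625/242) ≈ 5.18.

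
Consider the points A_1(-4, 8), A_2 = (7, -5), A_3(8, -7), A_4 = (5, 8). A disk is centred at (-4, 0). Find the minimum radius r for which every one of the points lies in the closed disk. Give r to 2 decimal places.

The required radius is the distance from (-4, 0) to the farthest point.
Squared distances: 64, 146, 193, 145.
Maximum is 193, attained at A_3.
r = √193 ≈ 13.89.

13.89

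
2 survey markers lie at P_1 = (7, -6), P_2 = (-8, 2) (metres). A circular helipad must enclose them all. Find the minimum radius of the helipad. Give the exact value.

The smallest circle enclosing two points has them as diameter endpoints.
Centre = midpoint = (-0.5, -2); r² = |P_1P_2|²/4 = 289/4 = 72.25.
r = √(72.25) = 8.5.

8.5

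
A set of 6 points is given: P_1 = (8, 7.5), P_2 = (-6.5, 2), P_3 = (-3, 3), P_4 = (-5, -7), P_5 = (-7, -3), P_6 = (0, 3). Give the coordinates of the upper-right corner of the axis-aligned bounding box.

(8, 7.5)

x-range [-7, 8], y-range [-7, 7.5].
The upper-right corner is (8, 7.5).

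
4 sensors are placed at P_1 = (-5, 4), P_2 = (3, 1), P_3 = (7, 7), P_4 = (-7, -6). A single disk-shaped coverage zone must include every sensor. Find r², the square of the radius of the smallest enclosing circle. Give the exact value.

A smallest enclosing disk is always determined by at most three of the input points on its boundary.
The farthest pair is P_3–P_4 with squared distance 365. The circle on this segment as diameter has centre (0, 0.5) and r² = 365/4 = 91.25.
Check P_1: distance² to centre = 37.25 ≤ 91.25, so it lies inside.
All remaining points lie in this disk, and no smaller disk contains both endpoints, so this is the minimum enclosing circle.

91.25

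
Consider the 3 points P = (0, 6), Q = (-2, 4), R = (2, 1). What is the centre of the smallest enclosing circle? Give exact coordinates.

Side lengths²: PQ² = 8, PR² = 29, QR² = 25.
Since PR² = 29 < 25 + 8 = 33, the triangle is acute, so the smallest enclosing circle is the circumcircle.
Circumcentre = (9/14, 47/14), r² = 725/98.
Centre = (9/14, 47/14).

(9/14, 47/14)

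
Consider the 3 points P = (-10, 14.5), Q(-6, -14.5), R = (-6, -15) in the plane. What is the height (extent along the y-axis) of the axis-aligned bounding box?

29.5

max y = 14.5, min y = -15, so height = 29.5.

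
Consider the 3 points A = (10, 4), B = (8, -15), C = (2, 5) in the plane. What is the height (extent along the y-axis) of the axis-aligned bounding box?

20

max y = 5, min y = -15, so height = 20.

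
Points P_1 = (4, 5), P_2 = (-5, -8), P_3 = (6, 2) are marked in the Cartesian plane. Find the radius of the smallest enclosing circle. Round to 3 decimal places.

7.906

Side lengths²: P_1P_2² = 250, P_1P_3² = 13, P_2P_3² = 221.
Since P_1P_2² = 250 ≥ 221 + 13 = 234, the angle opposite P_1P_2 is not acute, so the smallest enclosing circle has P_1P_2 as diameter.
Centre = midpoint of P_1P_2 = (-0.5, -1.5), r² = 250/4 = 62.5.
r = √(62.5) ≈ 7.906.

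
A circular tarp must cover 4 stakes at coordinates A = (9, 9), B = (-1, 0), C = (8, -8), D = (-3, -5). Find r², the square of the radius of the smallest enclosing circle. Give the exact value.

32045/361

By Welzl's lemma the MEC is supported by two points (diametrically opposite) or three points (on a circumcircle).
The minimum enclosing circle is determined by three boundary points: A, C, D.
Their circumcentre is (85/19, 14/19) with r² = 32045/361.
The farthest remaining point B is at distance² 11012/361 ≤ 32045/361.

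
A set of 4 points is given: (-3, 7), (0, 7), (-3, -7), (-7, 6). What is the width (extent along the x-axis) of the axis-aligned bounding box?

7

max x = 0, min x = -7, so width = 7.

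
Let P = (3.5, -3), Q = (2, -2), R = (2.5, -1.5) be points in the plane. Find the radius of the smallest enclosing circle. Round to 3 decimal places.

Side lengths²: PQ² = 3.25, PR² = 3.25, QR² = 0.5.
Since PR² = 3.25 < 3.25 + 0.5 = 3.75, the triangle is acute, so the smallest enclosing circle is the circumcircle.
Circumcentre = (2.85, -2.35), r² = 0.845.
r = √(0.845) ≈ 0.919.

0.919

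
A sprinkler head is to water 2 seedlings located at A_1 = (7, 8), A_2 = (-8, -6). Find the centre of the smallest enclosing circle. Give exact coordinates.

The smallest circle enclosing two points has them as diameter endpoints.
Centre = midpoint = (-0.5, 1); r² = |A_1A_2|²/4 = 421/4 = 105.25.
Centre = (-0.5, 1).

(-0.5, 1)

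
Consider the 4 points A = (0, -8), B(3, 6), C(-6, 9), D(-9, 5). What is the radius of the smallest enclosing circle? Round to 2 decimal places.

By Welzl's lemma the MEC is supported by two points (diametrically opposite) or three points (on a circumcircle).
The farthest pair is A–C with squared distance 325. The circle on this segment as diameter has centre (-3, 0.5) and r² = 325/4 = 81.25.
Check B: distance² to centre = 66.25 ≤ 81.25, so it lies inside.
All remaining points lie in this disk, and no smaller disk contains both endpoints, so this is the minimum enclosing circle.
r = √(81.25) ≈ 9.01.

9.01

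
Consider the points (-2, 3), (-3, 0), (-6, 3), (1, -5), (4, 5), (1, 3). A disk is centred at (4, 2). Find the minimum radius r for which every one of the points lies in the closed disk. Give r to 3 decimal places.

10.050

The required radius is the distance from (4, 2) to the farthest point.
Squared distances: 37, 53, 101, 58, 9, 10.
Maximum is 101, attained at (-6, 3).
r = √101 ≈ 10.050.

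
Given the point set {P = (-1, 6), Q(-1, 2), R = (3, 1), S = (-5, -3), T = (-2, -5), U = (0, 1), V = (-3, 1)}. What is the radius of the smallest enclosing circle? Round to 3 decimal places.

By Welzl's lemma the MEC is supported by two points (diametrically opposite) or three points (on a circumcircle).
The farthest pair is P–T with squared distance 122. The circle on this segment as diameter has centre (-1.5, 0.5) and r² = 122/4 = 30.5.
Check Q: distance² to centre = 2.5 ≤ 30.5, so it lies inside.
All remaining points lie in this disk, and no smaller disk contains both endpoints, so this is the minimum enclosing circle.
r = √(30.5) ≈ 5.523.

5.523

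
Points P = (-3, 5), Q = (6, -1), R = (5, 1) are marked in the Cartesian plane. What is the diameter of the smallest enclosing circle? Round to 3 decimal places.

Side lengths²: PQ² = 117, PR² = 80, QR² = 5.
Since PQ² = 117 ≥ 80 + 5 = 85, the angle opposite PQ is not acute, so the smallest enclosing circle has PQ as diameter.
Centre = midpoint of PQ = (1.5, 2), r² = 117/4 = 29.25.
Diameter = 2r = 2√(29.25) ≈ 10.817.

10.817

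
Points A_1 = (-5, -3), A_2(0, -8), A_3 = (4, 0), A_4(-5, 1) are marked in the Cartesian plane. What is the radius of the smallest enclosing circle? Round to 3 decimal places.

5.486

The minimum enclosing circle of a finite set is fixed by two of the points (as a diameter) or three (as a circumcircle).
The minimum enclosing circle is determined by three boundary points: A_2, A_3, A_4.
Their circumcentre is (-16/19, -49/19) with r² = 10865/361.
The farthest remaining point A_1 is at distance² 6305/361 ≤ 10865/361.
r = √(10865/361) ≈ 5.486.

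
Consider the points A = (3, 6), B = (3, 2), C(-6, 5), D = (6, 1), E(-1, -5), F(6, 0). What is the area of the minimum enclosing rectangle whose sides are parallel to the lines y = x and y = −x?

127.5

In coordinates u = x + y, v = x − y the rectangle is axis-aligned; the map (x,y)→(u,v) scales areas by 2.
u-values: 9, 5, -1, 7, -6, 6; range = 9 − (-6) = 15.
v-values: -3, 1, -11, 5, 4, 6; range = 6 − (-11) = 17.
Area = (15 × 17) / 2 = 127.5.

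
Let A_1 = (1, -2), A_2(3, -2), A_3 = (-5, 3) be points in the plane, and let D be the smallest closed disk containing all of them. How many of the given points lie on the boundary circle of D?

2

Side lengths²: A_1A_2² = 4, A_1A_3² = 61, A_2A_3² = 89.
Since A_2A_3² = 89 ≥ 61 + 4 = 65, the angle opposite A_2A_3 is not acute, so the smallest enclosing circle has A_2A_3 as diameter.
Centre = midpoint of A_2A_3 = (-1, 0.5), r² = 89/4 = 22.25.
The points at distance exactly r from the centre are A_2, A_3 — 2 points.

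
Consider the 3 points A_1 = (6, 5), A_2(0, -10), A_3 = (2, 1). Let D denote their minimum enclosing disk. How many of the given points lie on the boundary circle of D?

Side lengths²: A_1A_2² = 261, A_1A_3² = 32, A_2A_3² = 125.
Since A_1A_2² = 261 ≥ 125 + 32 = 157, the angle opposite A_1A_2 is not acute, so the smallest enclosing circle has A_1A_2 as diameter.
Centre = midpoint of A_1A_2 = (3, -2.5), r² = 261/4 = 65.25.
The points at distance exactly r from the centre are A_1, A_2 — 2 points.

2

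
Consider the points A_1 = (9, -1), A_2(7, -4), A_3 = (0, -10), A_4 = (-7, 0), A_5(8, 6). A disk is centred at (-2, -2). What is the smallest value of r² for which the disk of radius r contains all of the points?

The required radius is the distance from (-2, -2) to the farthest point.
Squared distances: 122, 85, 68, 29, 164.
Maximum is 164, attained at A_5.

164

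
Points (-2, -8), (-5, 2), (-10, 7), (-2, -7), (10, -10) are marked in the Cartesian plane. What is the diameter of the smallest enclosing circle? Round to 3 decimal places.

The minimum enclosing circle of a finite set is fixed by two of the points (as a diameter) or three (as a circumcircle).
The farthest pair is (-10, 7)–(10, -10) with squared distance 689. The circle on this segment as diameter has centre (0, -1.5) and r² = 689/4 = 172.25.
Check (-2, -8): distance² to centre = 46.25 ≤ 172.25, so it lies inside.
All remaining points lie in this disk, and no smaller disk contains both endpoints, so this is the minimum enclosing circle.
Diameter = 2r = 2√(172.25) ≈ 26.249.

26.249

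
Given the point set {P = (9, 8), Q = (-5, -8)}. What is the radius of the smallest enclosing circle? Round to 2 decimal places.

The smallest circle enclosing two points has them as diameter endpoints.
Centre = midpoint = (2, 0); r² = |PQ|²/4 = 452/4 = 113.
r = √113 ≈ 10.63.

10.63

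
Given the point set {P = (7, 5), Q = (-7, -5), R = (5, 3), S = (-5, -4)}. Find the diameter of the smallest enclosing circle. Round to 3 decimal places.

17.205

The farthest pair is P–Q with squared distance 296. The circle on this segment as diameter has centre (0, 0) and r² = 296/4 = 74.
Check R: distance² to centre = 34 ≤ 74, so it lies inside.
All remaining points lie in this disk, and no smaller disk contains both endpoints, so this is the minimum enclosing circle.
Diameter = 2r = 2√74 ≈ 17.205.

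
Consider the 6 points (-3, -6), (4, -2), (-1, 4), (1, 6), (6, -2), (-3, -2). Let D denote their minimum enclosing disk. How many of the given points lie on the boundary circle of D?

3

The minimum enclosing circle of a finite set is fixed by two of the points (as a diameter) or three (as a circumcircle).
The minimum enclosing circle is determined by three boundary points: (-3, -6), (1, 6), (6, -2).
Their circumcentre is (-7/46, -13/46) with r² = 43165/1058.
The farthest remaining point (4, -2) is at distance² 21361/1058 ≤ 43165/1058.
The points at distance exactly r from the centre are (-3, -6), (1, 6), (6, -2) — 3 points.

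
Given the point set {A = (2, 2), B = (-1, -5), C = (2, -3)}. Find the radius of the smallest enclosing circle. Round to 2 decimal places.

Side lengths²: AB² = 58, AC² = 25, BC² = 13.
Since AB² = 58 ≥ 25 + 13 = 38, the angle opposite AB is not acute, so the smallest enclosing circle has AB as diameter.
Centre = midpoint of AB = (0.5, -1.5), r² = 58/4 = 14.5.
r = √(14.5) ≈ 3.81.

3.81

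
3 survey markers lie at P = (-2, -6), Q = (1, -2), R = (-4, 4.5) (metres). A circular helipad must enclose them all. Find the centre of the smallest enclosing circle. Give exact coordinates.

Side lengths²: PQ² = 25, PR² = 114.25, QR² = 67.25.
Since PR² = 114.25 ≥ 67.25 + 25 = 92.25, the angle opposite PR is not acute, so the smallest enclosing circle has PR as diameter.
Centre = midpoint of PR = (-3, -0.75), r² = 114.25/4 = 28.5625.
Centre = (-3, -0.75).

(-3, -0.75)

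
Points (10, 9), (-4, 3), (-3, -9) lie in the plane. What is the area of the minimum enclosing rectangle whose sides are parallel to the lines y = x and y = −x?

In coordinates u = x + y, v = x − y the rectangle is axis-aligned; the map (x,y)→(u,v) scales areas by 2.
u-values: 19, -1, -12; range = 19 − (-12) = 31.
v-values: 1, -7, 6; range = 6 − (-7) = 13.
Area = (31 × 13) / 2 = 201.5.

201.5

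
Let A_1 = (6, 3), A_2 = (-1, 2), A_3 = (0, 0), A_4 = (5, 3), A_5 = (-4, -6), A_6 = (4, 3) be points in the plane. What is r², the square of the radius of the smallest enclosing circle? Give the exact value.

45.25

A smallest enclosing disk is always determined by at most three of the input points on its boundary.
The farthest pair is A_1–A_5 with squared distance 181. The circle on this segment as diameter has centre (1, -1.5) and r² = 181/4 = 45.25.
Check A_2: distance² to centre = 16.25 ≤ 45.25, so it lies inside.
All remaining points lie in this disk, and no smaller disk contains both endpoints, so this is the minimum enclosing circle.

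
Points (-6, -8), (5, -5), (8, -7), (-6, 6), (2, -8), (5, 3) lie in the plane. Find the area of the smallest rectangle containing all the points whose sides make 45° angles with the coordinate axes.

In coordinates u = x + y, v = x − y the rectangle is axis-aligned; the map (x,y)→(u,v) scales areas by 2.
u-values: -14, 0, 1, 0, -6, 8; range = 8 − (-14) = 22.
v-values: 2, 10, 15, -12, 10, 2; range = 15 − (-12) = 27.
Area = (22 × 27) / 2 = 297.

297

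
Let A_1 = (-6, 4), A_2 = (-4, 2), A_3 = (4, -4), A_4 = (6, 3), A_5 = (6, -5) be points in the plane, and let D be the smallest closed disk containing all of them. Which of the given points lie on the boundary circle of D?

By Welzl's lemma the MEC is supported by two points (diametrically opposite) or three points (on a circumcircle).
The farthest pair is A_1–A_5 with squared distance 225. The circle on this segment as diameter has centre (0, -0.5) and r² = 225/4 = 56.25.
Check A_2: distance² to centre = 22.25 ≤ 56.25, so it lies inside.
All remaining points lie in this disk, and no smaller disk contains both endpoints, so this is the minimum enclosing circle.
The points at distance exactly r from the centre are A_1, A_5 — 2 points.

A_1, A_5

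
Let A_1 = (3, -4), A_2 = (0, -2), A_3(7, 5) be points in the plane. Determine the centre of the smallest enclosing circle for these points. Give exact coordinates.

(4.1, 0.9)

Side lengths²: A_1A_2² = 13, A_1A_3² = 97, A_2A_3² = 98.
Since A_2A_3² = 98 < 97 + 13 = 110, the triangle is acute, so the smallest enclosing circle is the circumcircle.
Circumcentre = (4.1, 0.9), r² = 25.22.
Centre = (4.1, 0.9).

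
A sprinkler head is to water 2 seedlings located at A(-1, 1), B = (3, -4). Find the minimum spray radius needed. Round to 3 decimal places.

3.202

The smallest circle enclosing two points has them as diameter endpoints.
Centre = midpoint = (1, -1.5); r² = |AB|²/4 = 41/4 = 10.25.
r = √(10.25) ≈ 3.202.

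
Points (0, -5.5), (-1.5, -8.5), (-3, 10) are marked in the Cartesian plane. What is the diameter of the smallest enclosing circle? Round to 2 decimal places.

18.56

Call the three points A, B, C in the order given.
Side lengths²: AB² = 11.25, AC² = 249.25, BC² = 344.5.
Since BC² = 344.5 ≥ 249.25 + 11.25 = 260.5, the angle opposite BC is not acute, so the smallest enclosing circle has BC as diameter.
Centre = midpoint of BC = (-2.25, 0.75), r² = 344.5/4 = 86.125.
Diameter = 2r = 2√(86.125) ≈ 18.56.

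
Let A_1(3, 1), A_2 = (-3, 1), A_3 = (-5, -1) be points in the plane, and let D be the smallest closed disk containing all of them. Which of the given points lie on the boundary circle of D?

A_1, A_3

Side lengths²: A_1A_2² = 36, A_1A_3² = 68, A_2A_3² = 8.
Since A_1A_3² = 68 ≥ 36 + 8 = 44, the angle opposite A_1A_3 is not acute, so the smallest enclosing circle has A_1A_3 as diameter.
Centre = midpoint of A_1A_3 = (-1, 0), r² = 68/4 = 17.
The points at distance exactly r from the centre are A_1, A_3 — 2 points.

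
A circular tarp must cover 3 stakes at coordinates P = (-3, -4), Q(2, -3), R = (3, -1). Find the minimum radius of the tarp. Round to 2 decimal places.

3.35

Side lengths²: PQ² = 26, PR² = 45, QR² = 5.
Since PR² = 45 ≥ 26 + 5 = 31, the angle opposite PR is not acute, so the smallest enclosing circle has PR as diameter.
Centre = midpoint of PR = (0, -2.5), r² = 45/4 = 11.25.
r = √(11.25) ≈ 3.35.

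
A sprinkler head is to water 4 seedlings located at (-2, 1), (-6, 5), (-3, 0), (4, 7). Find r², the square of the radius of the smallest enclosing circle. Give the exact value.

27.625

By Welzl's lemma the MEC is supported by two points (diametrically opposite) or three points (on a circumcircle).
The minimum enclosing circle is determined by three boundary points: (-6, 5), (-3, 0), (4, 7).
Their circumcentre is (-0.75, 4.75) with r² = 27.625.
The farthest remaining point (-2, 1) is at distance² 15.625 ≤ 27.625.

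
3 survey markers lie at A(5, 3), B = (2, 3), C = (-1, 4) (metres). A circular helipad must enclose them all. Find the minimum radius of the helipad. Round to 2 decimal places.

3.04

Side lengths²: AB² = 9, AC² = 37, BC² = 10.
Since AC² = 37 ≥ 10 + 9 = 19, the angle opposite AC is not acute, so the smallest enclosing circle has AC as diameter.
Centre = midpoint of AC = (2, 3.5), r² = 37/4 = 9.25.
r = √(9.25) ≈ 3.04.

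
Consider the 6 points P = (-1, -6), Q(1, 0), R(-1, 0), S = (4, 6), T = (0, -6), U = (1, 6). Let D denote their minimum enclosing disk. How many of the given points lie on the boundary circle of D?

2

The minimum enclosing circle of a finite set is fixed by two of the points (as a diameter) or three (as a circumcircle).
The farthest pair is P–S with squared distance 169. The circle on this segment as diameter has centre (1.5, 0) and r² = 169/4 = 42.25.
Check Q: distance² to centre = 0.25 ≤ 42.25, so it lies inside.
All remaining points lie in this disk, and no smaller disk contains both endpoints, so this is the minimum enclosing circle.
The points at distance exactly r from the centre are P, S — 2 points.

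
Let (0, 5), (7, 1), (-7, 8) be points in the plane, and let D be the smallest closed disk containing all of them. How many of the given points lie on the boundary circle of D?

Call the three points A, B, C in the order given.
Side lengths²: AB² = 65, AC² = 58, BC² = 245.
Since BC² = 245 ≥ 65 + 58 = 123, the angle opposite BC is not acute, so the smallest enclosing circle has BC as diameter.
Centre = midpoint of BC = (0, 4.5), r² = 245/4 = 61.25.
The points at distance exactly r from the centre are (7, 1), (-7, 8) — 2 points.

2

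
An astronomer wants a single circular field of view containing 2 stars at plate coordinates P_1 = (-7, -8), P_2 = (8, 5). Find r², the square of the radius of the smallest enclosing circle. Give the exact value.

The smallest circle enclosing two points has them as diameter endpoints.
Centre = midpoint = (0.5, -1.5); r² = |P_1P_2|²/4 = 394/4 = 98.5.

98.5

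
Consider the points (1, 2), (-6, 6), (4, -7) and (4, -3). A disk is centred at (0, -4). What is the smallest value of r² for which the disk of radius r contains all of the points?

The required radius is the distance from (0, -4) to the farthest point.
Squared distances: 37, 136, 25, 17.
Maximum is 136, attained at (-6, 6).

136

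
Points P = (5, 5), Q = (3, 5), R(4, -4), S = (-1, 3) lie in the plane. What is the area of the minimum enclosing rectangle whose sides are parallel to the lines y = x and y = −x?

60

In coordinates u = x + y, v = x − y the rectangle is axis-aligned; the map (x,y)→(u,v) scales areas by 2.
u-values: 10, 8, 0, 2; range = 10 − 0 = 10.
v-values: 0, -2, 8, -4; range = 8 − (-4) = 12.
Area = (10 × 12) / 2 = 60.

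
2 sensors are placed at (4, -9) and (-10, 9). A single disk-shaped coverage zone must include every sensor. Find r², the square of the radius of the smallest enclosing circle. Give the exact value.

130

The smallest circle enclosing two points has them as diameter endpoints.
Centre = midpoint = (-3, 0); r² = |(4, -9)−(-10, 9)|²/4 = 520/4 = 130.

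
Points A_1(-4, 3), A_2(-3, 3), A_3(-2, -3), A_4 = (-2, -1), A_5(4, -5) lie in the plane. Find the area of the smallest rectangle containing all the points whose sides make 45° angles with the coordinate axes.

In coordinates u = x + y, v = x − y the rectangle is axis-aligned; the map (x,y)→(u,v) scales areas by 2.
u-values: -1, 0, -5, -3, -1; range = 0 − (-5) = 5.
v-values: -7, -6, 1, -1, 9; range = 9 − (-7) = 16.
Area = (5 × 16) / 2 = 40.

40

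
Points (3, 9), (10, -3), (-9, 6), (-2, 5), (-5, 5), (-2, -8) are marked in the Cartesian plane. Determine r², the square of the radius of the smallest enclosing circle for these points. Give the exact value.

The farthest pair is (10, -3)–(-9, 6) with squared distance 442. The circle on this segment as diameter has centre (0.5, 1.5) and r² = 442/4 = 110.5.
Check (3, 9): distance² to centre = 62.5 ≤ 110.5, so it lies inside.
All remaining points lie in this disk, and no smaller disk contains both endpoints, so this is the minimum enclosing circle.

110.5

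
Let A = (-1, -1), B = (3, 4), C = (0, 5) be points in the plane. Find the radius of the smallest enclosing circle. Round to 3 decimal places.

Side lengths²: AB² = 41, AC² = 37, BC² = 10.
Since AB² = 41 < 37 + 10 = 47, the triangle is acute, so the smallest enclosing circle is the circumcircle.
Circumcentre = (23/38, 69/38), r² = 7585/722.
r = √(7585/722) ≈ 3.241.

3.241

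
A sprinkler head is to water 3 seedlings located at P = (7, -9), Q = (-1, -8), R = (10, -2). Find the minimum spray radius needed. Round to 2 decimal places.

6.26

Side lengths²: PQ² = 65, PR² = 58, QR² = 157.
Since QR² = 157 ≥ 65 + 58 = 123, the angle opposite QR is not acute, so the smallest enclosing circle has QR as diameter.
Centre = midpoint of QR = (4.5, -5), r² = 157/4 = 39.25.
r = √(39.25) ≈ 6.26.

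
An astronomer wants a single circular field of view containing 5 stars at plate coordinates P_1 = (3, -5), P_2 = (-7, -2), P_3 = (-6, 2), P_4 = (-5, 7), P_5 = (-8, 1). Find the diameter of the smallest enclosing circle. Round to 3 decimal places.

A smallest enclosing disk is always determined by at most three of the input points on its boundary.
The farthest pair is P_1–P_4 with squared distance 208. The circle on this segment as diameter has centre (-1, 1) and r² = 208/4 = 52.
Check P_2: distance² to centre = 45 ≤ 52, so it lies inside.
All remaining points lie in this disk, and no smaller disk contains both endpoints, so this is the minimum enclosing circle.
Diameter = 2r = 2√52 ≈ 14.422.

14.422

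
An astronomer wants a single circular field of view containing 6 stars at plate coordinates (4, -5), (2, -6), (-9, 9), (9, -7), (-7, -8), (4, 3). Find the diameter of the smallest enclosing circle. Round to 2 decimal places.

24.08

The farthest pair is (-9, 9)–(9, -7) with squared distance 580. The circle on this segment as diameter has centre (0, 1) and r² = 580/4 = 145.
Check (4, -5): distance² to centre = 52 ≤ 145, so it lies inside.
All remaining points lie in this disk, and no smaller disk contains both endpoints, so this is the minimum enclosing circle.
Diameter = 2r = 2√145 ≈ 24.08.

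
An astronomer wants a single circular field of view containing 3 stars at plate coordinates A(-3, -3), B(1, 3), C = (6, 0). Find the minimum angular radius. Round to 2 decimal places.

4.74

Side lengths²: AB² = 52, AC² = 90, BC² = 34.
Since AC² = 90 ≥ 52 + 34 = 86, the angle opposite AC is not acute, so the smallest enclosing circle has AC as diameter.
Centre = midpoint of AC = (1.5, -1.5), r² = 90/4 = 22.5.
r = √(22.5) ≈ 4.74.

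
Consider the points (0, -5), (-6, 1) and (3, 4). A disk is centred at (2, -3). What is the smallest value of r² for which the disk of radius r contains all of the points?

80

The required radius is the distance from (2, -3) to the farthest point.
Squared distances: 8, 80, 50.
Maximum is 80, attained at (-6, 1).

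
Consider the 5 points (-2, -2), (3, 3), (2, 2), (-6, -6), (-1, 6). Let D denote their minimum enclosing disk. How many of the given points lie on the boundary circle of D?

3

By Welzl's lemma the MEC is supported by two points (diametrically opposite) or three points (on a circumcircle).
The minimum enclosing circle is determined by three boundary points: (3, 3), (-6, -6), (-1, 6).
Their circumcentre is (-37/14, -5/14) with r² = 4225/98.
The farthest remaining point (2, 2) is at distance² 2657/98 ≤ 4225/98.
The points at distance exactly r from the centre are (3, 3), (-6, -6), (-1, 6) — 3 points.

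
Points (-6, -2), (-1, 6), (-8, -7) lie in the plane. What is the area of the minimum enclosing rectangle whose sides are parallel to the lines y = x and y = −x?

In coordinates u = x + y, v = x − y the rectangle is axis-aligned; the map (x,y)→(u,v) scales areas by 2.
u-values: -8, 5, -15; range = 5 − (-15) = 20.
v-values: -4, -7, -1; range = -1 − (-7) = 6.
Area = (20 × 6) / 2 = 60.

60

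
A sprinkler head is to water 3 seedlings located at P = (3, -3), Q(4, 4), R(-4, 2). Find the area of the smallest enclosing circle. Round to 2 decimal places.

Side lengths²: PQ² = 50, PR² = 74, QR² = 68.
Since PR² = 74 < 68 + 50 = 118, the triangle is acute, so the smallest enclosing circle is the circumcircle.
Circumcentre = (14/27, 25/27), r² = 15725/729.
Area = π·r² = π·15725/729 ≈ 67.77.

67.77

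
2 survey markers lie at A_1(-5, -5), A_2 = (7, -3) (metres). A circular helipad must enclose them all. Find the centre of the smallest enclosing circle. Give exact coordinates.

(1, -4)

The smallest circle enclosing two points has them as diameter endpoints.
Centre = midpoint = (1, -4); r² = |A_1A_2|²/4 = 148/4 = 37.
Centre = (1, -4).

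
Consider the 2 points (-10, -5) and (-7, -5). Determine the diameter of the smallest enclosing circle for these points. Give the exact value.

The smallest circle enclosing two points has them as diameter endpoints.
Centre = midpoint = (-8.5, -5); r² = |(-10, -5)−(-7, -5)|²/4 = 9/4 = 2.25.
Diameter = 2r = 2√(2.25) = 3.

3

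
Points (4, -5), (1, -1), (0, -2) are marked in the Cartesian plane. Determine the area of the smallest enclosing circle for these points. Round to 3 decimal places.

20.036

Call the three points A, B, C in the order given.
Side lengths²: AB² = 25, AC² = 25, BC² = 2.
Since AC² = 25 < 25 + 2 = 27, the triangle is acute, so the smallest enclosing circle is the circumcircle.
Circumcentre = (31/14, -45/14), r² = 625/98.
Area = π·r² = π·625/98 ≈ 20.036.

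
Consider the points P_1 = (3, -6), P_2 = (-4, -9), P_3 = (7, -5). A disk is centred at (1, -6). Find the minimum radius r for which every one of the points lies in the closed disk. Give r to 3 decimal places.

The required radius is the distance from (1, -6) to the farthest point.
Squared distances: 4, 34, 37.
Maximum is 37, attained at P_3.
r = √37 ≈ 6.083.

6.083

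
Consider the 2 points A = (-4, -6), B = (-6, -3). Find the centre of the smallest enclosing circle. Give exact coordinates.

The smallest circle enclosing two points has them as diameter endpoints.
Centre = midpoint = (-5, -4.5); r² = |AB|²/4 = 13/4 = 3.25.
Centre = (-5, -4.5).

(-5, -4.5)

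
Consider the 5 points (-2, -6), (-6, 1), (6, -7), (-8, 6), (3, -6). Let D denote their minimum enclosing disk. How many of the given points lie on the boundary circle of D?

The farthest pair is (6, -7)–(-8, 6) with squared distance 365. The circle on this segment as diameter has centre (-1, -0.5) and r² = 365/4 = 91.25.
Check (-2, -6): distance² to centre = 31.25 ≤ 91.25, so it lies inside.
All remaining points lie in this disk, and no smaller disk contains both endpoints, so this is the minimum enclosing circle.
The points at distance exactly r from the centre are (6, -7), (-8, 6) — 2 points.

2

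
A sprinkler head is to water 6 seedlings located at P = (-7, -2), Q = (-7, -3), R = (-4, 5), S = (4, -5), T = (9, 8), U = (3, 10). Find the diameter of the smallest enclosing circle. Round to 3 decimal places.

The farthest pair is Q–T with squared distance 377. The circle on this segment as diameter has centre (1, 2.5) and r² = 377/4 = 94.25.
Check P: distance² to centre = 84.25 ≤ 94.25, so it lies inside.
All remaining points lie in this disk, and no smaller disk contains both endpoints, so this is the minimum enclosing circle.
Diameter = 2r = 2√(94.25) ≈ 19.416.

19.416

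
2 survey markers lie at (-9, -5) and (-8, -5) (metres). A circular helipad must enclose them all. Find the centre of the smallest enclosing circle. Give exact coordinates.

(-8.5, -5)

The smallest circle enclosing two points has them as diameter endpoints.
Centre = midpoint = (-8.5, -5); r² = |(-9, -5)−(-8, -5)|²/4 = 1/4 = 0.25.
Centre = (-8.5, -5).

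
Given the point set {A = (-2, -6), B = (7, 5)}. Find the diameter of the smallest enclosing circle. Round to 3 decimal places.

14.213

The smallest circle enclosing two points has them as diameter endpoints.
Centre = midpoint = (2.5, -0.5); r² = |AB|²/4 = 202/4 = 50.5.
Diameter = 2r = 2√(50.5) ≈ 14.213.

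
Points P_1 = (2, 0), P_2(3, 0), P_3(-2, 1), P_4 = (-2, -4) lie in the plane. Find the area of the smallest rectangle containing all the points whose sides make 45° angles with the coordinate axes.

In coordinates u = x + y, v = x − y the rectangle is axis-aligned; the map (x,y)→(u,v) scales areas by 2.
u-values: 2, 3, -1, -6; range = 3 − (-6) = 9.
v-values: 2, 3, -3, 2; range = 3 − (-3) = 6.
Area = (9 × 6) / 2 = 27.

27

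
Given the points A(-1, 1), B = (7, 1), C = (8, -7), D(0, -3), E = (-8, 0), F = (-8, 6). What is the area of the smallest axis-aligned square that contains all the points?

256

The bounding box has width 16 and height 13.
An axis-aligned square enclosing the set must have side ≥ max(width, height).
So the minimum side is max(16, 13) = 16.
Area = 16² = 256.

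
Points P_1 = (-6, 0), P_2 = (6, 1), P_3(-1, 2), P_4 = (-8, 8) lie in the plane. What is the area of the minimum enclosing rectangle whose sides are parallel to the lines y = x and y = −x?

In coordinates u = x + y, v = x − y the rectangle is axis-aligned; the map (x,y)→(u,v) scales areas by 2.
u-values: -6, 7, 1, 0; range = 7 − (-6) = 13.
v-values: -6, 5, -3, -16; range = 5 − (-16) = 21.
Area = (13 × 21) / 2 = 136.5.

136.5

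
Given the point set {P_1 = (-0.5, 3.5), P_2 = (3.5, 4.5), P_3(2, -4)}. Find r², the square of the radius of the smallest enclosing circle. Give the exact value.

12665/676

Side lengths²: P_1P_2² = 17, P_1P_3² = 62.5, P_2P_3² = 74.5.
Since P_2P_3² = 74.5 < 62.5 + 17 = 79.5, the triangle is acute, so the smallest enclosing circle is the circumcircle.
Circumcentre = (63/26, 4/13), r² = 12665/676.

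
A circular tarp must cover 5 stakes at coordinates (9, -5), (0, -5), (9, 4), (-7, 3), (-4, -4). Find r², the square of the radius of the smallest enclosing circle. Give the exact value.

80.3125

A smallest enclosing disk is always determined by at most three of the input points on its boundary.
The minimum enclosing circle is determined by three boundary points: (9, -5), (9, 4), (-7, 3).
Their circumcentre is (1.25, -0.5) with r² = 80.3125.
The farthest remaining point (-4, -4) is at distance² 39.8125 ≤ 80.3125.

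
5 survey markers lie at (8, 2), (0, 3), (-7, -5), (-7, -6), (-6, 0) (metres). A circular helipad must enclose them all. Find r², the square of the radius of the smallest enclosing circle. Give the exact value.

A smallest enclosing disk is always determined by at most three of the input points on its boundary.
The farthest pair is (8, 2)–(-7, -6) with squared distance 289. The circle on this segment as diameter has centre (0.5, -2) and r² = 289/4 = 72.25.
Check (0, 3): distance² to centre = 25.25 ≤ 72.25, so it lies inside.
All remaining points lie in this disk, and no smaller disk contains both endpoints, so this is the minimum enclosing circle.

72.25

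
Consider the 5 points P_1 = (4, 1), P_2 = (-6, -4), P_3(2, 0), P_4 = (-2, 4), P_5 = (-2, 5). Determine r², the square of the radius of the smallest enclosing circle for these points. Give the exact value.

The minimum enclosing circle of a finite set is fixed by two of the points (as a diameter) or three (as a circumcircle).
The minimum enclosing circle is determined by three boundary points: P_1, P_2, P_5.
Their circumcentre is (-10/7, -9/14) with r² = 6305/196.
The farthest remaining point P_4 is at distance² 4289/196 ≤ 6305/196.

6305/196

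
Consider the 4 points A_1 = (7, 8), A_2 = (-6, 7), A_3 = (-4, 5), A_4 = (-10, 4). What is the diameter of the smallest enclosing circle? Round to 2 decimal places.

The minimum enclosing circle of a finite set is fixed by two of the points (as a diameter) or three (as a circumcircle).
The farthest pair is A_1–A_4 with squared distance 305. The circle on this segment as diameter has centre (-1.5, 6) and r² = 305/4 = 76.25.
Check A_2: distance² to centre = 21.25 ≤ 76.25, so it lies inside.
All remaining points lie in this disk, and no smaller disk contains both endpoints, so this is the minimum enclosing circle.
Diameter = 2r = 2√(76.25) ≈ 17.46.

17.46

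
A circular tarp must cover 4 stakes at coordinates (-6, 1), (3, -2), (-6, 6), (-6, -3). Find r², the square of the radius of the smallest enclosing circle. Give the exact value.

5945/162

By Welzl's lemma the MEC is supported by two points (diametrically opposite) or three points (on a circumcircle).
The minimum enclosing circle is determined by three boundary points: (3, -2), (-6, 6), (-6, -3).
Their circumcentre is (-35/18, 1.5) with r² = 5945/162.
The farthest remaining point (-6, 1) is at distance² 2705/162 ≤ 5945/162.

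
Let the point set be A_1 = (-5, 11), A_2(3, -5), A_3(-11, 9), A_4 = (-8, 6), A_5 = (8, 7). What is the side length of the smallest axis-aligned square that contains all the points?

19

The bounding box has width 19 and height 16.
An axis-aligned square enclosing the set must have side ≥ max(width, height).
So the minimum side is max(19, 16) = 19.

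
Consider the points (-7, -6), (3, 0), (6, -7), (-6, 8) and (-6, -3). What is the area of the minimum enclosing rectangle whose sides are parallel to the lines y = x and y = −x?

216

In coordinates u = x + y, v = x − y the rectangle is axis-aligned; the map (x,y)→(u,v) scales areas by 2.
u-values: -13, 3, -1, 2, -9; range = 3 − (-13) = 16.
v-values: -1, 3, 13, -14, -3; range = 13 − (-14) = 27.
Area = (16 × 27) / 2 = 216.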